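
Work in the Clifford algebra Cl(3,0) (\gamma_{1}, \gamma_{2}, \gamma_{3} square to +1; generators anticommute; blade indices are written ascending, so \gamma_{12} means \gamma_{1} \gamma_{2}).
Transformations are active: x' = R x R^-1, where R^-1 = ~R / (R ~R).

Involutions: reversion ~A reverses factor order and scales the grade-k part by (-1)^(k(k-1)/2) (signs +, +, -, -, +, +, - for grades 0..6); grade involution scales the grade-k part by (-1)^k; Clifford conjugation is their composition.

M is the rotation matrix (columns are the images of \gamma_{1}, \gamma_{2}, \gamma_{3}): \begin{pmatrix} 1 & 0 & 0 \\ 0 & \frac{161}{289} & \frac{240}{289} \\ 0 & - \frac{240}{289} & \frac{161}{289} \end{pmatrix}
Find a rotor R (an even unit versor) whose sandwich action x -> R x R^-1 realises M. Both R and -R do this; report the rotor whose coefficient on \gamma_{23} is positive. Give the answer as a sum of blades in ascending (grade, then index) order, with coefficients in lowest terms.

Method: write R = a + b12*\gamma_{12} + b13*\gamma_{13} + b23*\gamma_{23} with a^2 + b12^2 + b13^2 + b23^2 = 1 (so R^-1 = ~R). Expanding the columns R e_j ~R gives tr M = 4a^2 - 1 and, from the antisymmetric part, M21 - M12 = -4a*b12, M13 - M31 = 4a*b13, M32 - M23 = -4a*b23.
Here tr M = \frac{611}{289}, so a^2 = (1 + tr M)/4 = \frac{225}{289} and a = ±\frac{15}{17}. Taking a = \frac{15}{17}: M21 - M12 = 0, M13 - M31 = 0, M32 - M23 = -\frac{480}{289}, giving b12 = 0, b13 = 0, b23 = \frac{8}{17}, i.e. R = \frac{15}{17} + \frac{8}{17} \gamma_{23}.
Its \gamma_{23} coefficient is already positive.
Answer: \frac{15}{17} + \frac{8}{17} \gamma_{23}. Note: both R and -R realise this M (trace \frac{611}{289}); the covering map identifies them, and the \gamma_{23}-coefficient sign is the tie-breaker.


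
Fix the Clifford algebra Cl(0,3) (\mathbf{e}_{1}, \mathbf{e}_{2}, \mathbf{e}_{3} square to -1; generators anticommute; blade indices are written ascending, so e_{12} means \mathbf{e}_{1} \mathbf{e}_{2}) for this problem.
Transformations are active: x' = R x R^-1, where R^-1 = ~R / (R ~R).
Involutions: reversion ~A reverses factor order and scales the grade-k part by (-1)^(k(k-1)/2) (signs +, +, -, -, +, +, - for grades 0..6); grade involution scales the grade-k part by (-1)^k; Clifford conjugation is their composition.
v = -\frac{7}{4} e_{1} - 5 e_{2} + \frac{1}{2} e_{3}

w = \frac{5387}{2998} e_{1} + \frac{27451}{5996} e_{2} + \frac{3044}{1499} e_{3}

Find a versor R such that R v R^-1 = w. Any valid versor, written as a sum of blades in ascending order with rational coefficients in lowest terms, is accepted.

Since q(v) = q(w) = -\frac{453}{16}, the sum R = v + w = \frac{281}{5996} e_{1} - \frac{2529}{5996} e_{2} + \frac{7587}{2998} e_{3} does the job whenever invertible.
Answer: \frac{281}{5996} e_{1} - \frac{2529}{5996} e_{2} + \frac{7587}{2998} e_{3}


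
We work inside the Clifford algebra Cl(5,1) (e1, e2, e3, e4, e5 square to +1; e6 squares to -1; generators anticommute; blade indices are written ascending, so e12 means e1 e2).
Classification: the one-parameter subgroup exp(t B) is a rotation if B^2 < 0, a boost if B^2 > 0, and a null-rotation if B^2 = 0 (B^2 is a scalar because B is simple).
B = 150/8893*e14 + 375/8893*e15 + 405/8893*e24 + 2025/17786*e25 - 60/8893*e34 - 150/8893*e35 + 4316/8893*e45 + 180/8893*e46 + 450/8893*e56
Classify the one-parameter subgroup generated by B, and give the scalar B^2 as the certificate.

B^2 term by term: the squares give (150/8893)^2*(e14)^2 + (375/8893)^2*(e15)^2 + (405/8893)^2*(e24)^2 + (2025/17786)^2*(e25)^2 + (-60/8893)^2*(e34)^2 + (-150/8893)^2*(e35)^2 + (4316/8893)^2*(e45)^2 + (180/8893)^2*(e46)^2 + (450/8893)^2*(e56)^2 = 22500/79085449*(-1) + 140625/79085449*(-1) + 164025/79085449*(-1) + 4100625/316341796*(-1) + 3600/79085449*(-1) + 22500/79085449*(-1) + 18627856/79085449*(-1) + 32400/79085449*(+1) + 202500/79085449*(+1) = -1/4 (each basis 2-blade squares to minus the product of its generators' squares); cross terms between blades sharing an index anticommute and cancel; the commuting (index-disjoint) pairs give grade-4 terms 2*c*c'*(blade product), which cancel blade by blade — e1245: -303750/79085449 + 303750/79085449 = 0; e1345: 45000/79085449 - 45000/79085449 = 0; e1456: 135000/79085449 - 135000/79085449 = 0; e2345: 121500/79085449 - 121500/79085449 = 0; e2456: 364500/79085449 - 364500/79085449 = 0; e3456: -54000/79085449 + 54000/79085449 = 0 — confirming B is simple. So B^2 = -1/4.
Answer: rotation, certificate B^2 = -1/4. No conjugation can change B^2 = -1/4; the sign gives the class.


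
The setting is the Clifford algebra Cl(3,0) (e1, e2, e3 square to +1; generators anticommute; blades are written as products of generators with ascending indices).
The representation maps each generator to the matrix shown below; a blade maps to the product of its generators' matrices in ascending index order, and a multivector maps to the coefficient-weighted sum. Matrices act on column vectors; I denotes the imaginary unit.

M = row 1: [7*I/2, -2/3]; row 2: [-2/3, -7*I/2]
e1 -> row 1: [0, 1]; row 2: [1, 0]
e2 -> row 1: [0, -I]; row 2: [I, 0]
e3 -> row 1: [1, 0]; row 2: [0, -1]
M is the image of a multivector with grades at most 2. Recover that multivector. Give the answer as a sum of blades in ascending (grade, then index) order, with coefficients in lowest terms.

Method: 1, rho(e1), rho(e2), rho(e3) form a trace-orthogonal basis of the 2x2 complex matrices (tr(X Y) = 2 if X = Y, else 0), so M = m0*1 + m1*rho(e1) + m2*rho(e2) + m3*rho(e3) with m0 = tr(M)/2 = 0, m1 = tr(M rho(e1))/2 = -2/3, m2 = tr(M rho(e2))/2 = 0, m3 = tr(M rho(e3))/2 = 7*I/2.
Multiplying table entries, the bivector images are rho(e1 e2) = I*rho(e3), rho(e1 e3) = -I*rho(e2), rho(e2 e3) = I*rho(e1); with real blade coefficients the real parts of m0..m3 are the coefficients of 1, e1, e2, e3 and the imaginary parts give the bivectors (e2 e3: Im m1, e1 e3: -Im m2, e1 e2: Im m3).
Answer: -2/3*e1 + 7/2*e1 e2


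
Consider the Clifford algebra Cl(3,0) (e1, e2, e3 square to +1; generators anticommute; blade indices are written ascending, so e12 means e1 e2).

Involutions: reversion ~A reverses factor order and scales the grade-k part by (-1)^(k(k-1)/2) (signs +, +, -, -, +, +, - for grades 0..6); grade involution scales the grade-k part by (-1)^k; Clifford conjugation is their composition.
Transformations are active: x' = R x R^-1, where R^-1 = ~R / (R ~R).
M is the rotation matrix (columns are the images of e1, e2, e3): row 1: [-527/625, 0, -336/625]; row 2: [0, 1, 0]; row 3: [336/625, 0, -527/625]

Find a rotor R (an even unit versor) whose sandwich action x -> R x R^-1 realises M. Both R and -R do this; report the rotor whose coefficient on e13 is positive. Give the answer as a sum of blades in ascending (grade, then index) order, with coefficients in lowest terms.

Method: write R = a + b12*e12 + b13*e13 + b23*e23 with a^2 + b12^2 + b13^2 + b23^2 = 1 (so R^-1 = ~R). Expanding the columns R e_j ~R gives tr M = 4a^2 - 1 and, from the antisymmetric part, M21 - M12 = -4a*b12, M13 - M31 = 4a*b13, M32 - M23 = -4a*b23.
Here tr M = -429/625, so a^2 = (1 + tr M)/4 = 49/625 and a = ±7/25. Taking a = 7/25: M21 - M12 = 0, M13 - M31 = -672/625, M32 - M23 = 0, giving b12 = 0, b13 = -24/25, b23 = 0, i.e. R = 7/25 - 24/25*e13.
Its e13 coefficient is negative, so report the other preimage -R.
Answer: -7/25 + 24/25*e13. Uniqueness: Spin(3) -> SO(3) maps R and -R to the same rotation of trace -429/625; fixing the sign of the e13 coefficient removes the ambiguity.


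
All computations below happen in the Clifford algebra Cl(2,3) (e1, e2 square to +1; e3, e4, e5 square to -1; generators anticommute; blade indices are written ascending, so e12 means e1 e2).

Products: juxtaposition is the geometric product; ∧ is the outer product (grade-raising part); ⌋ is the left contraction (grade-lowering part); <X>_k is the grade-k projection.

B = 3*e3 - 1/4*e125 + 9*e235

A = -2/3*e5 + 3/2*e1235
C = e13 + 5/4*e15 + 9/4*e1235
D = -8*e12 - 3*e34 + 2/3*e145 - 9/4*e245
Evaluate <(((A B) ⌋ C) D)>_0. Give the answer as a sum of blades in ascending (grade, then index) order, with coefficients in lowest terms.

step 1: -27/2*e1 - 3/8*e3 - 1/6*e12 + 6*e23 + 2*e35 + 9/2*e125
step 2: -3/8*e1 - 189/8*e3 - 135/8*e5 - 9/2*e12 + 27/2*e15 + 3/8*e35 + 27/32*e125 - 243/8*e235
step 3: -36 + 3*e2 - 639/8*e4 + 27/4*e5 + 1683/128*e14 - 1197/32*e24 - 108*e25 + 2187/32*e34 + 7/8*e45 + 189*e123 + 243/8*e124 + 135*e125 + 11/8*e134 - 243*e135 + 81/8*e145 - 27/32*e234 - 705/8*e245 + 405/8*e345 + 135/4*e1234 - 3*e1235 + 27/32*e1245 - 99/4*e1345 - 1701/32*e2345 - 81/32*e12345
step 4: -36
Answer: -36


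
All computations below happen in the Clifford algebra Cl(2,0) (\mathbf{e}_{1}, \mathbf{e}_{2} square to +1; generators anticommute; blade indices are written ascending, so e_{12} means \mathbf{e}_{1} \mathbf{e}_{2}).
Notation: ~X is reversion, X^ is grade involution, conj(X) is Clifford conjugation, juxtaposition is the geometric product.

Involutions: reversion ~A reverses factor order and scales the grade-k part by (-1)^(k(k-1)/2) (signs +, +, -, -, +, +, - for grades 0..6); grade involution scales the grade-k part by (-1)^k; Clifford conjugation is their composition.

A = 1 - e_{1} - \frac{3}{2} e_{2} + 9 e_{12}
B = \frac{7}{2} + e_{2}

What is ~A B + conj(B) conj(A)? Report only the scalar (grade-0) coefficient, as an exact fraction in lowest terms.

first term: 2 - \frac{25}{2} e_{1} - \frac{17}{4} e_{2} - \frac{65}{2} e_{12}
second term: 2 - \frac{11}{2} e_{1} + \frac{17}{4} e_{2} - \frac{61}{2} e_{12}
Answer: 4


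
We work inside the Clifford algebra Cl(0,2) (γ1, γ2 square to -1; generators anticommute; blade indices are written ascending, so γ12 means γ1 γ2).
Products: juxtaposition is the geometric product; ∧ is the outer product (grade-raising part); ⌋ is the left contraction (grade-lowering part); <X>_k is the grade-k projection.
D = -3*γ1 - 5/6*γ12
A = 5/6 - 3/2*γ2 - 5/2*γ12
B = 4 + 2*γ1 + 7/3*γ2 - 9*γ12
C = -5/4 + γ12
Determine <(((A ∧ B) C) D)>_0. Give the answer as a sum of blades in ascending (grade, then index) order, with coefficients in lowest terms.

step 1: 10/3 + 5/3*γ1 - 73/18*γ2 - 29/2*γ12
step 2: 31/3 - 221/36*γ1 + 245/72*γ2 + 515/24*γ12
step 3: -77/144 - 14617/432*γ1 - 7505/108*γ2 + 115/72*γ12
step 4: -77/144
Answer: -77/144


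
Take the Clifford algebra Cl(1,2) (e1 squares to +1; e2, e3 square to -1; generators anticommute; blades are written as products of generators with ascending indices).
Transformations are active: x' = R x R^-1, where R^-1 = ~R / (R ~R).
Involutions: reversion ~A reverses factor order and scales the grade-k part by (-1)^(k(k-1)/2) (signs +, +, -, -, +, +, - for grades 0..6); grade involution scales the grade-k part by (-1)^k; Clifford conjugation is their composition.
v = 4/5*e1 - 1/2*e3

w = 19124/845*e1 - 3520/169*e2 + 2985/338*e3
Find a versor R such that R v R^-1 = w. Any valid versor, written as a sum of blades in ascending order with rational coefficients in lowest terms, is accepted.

A norm check does it: q(v) = q(w) = 39/100, hence R = v + w = 3960/169*e1 - 3520/169*e2 + 1408/169*e3 realises the map — parallel part kept, (v - w)/2 negated, v carried to w.
Answer: 3960/169*e1 - 3520/169*e2 + 1408/169*e3


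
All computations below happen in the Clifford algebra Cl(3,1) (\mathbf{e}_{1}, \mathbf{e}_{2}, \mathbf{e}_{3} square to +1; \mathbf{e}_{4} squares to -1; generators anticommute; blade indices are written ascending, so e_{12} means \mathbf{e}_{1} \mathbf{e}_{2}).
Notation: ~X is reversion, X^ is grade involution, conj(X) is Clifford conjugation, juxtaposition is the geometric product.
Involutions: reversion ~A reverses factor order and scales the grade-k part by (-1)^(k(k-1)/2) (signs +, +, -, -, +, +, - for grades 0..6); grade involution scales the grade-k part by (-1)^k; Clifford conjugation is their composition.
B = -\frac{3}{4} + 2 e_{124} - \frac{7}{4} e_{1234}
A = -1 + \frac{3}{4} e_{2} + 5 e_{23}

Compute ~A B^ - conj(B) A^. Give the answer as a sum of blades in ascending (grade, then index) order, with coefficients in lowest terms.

first term: \frac{3}{4} - \frac{9}{16} e_{2} - \frac{29}{4} e_{14} + \frac{15}{4} e_{23} + 2 e_{124} - \frac{139}{16} e_{134} + \frac{7}{4} e_{1234}
second term: \frac{3}{4} + \frac{9}{16} e_{2} + \frac{41}{4} e_{14} - \frac{15}{4} e_{23} - 2 e_{124} + \frac{181}{16} e_{134} + \frac{7}{4} e_{1234}
Answer: -\frac{9}{8} e_{2} - \frac{35}{2} e_{14} + \frac{15}{2} e_{23} + 4 e_{124} - 20 e_{134}


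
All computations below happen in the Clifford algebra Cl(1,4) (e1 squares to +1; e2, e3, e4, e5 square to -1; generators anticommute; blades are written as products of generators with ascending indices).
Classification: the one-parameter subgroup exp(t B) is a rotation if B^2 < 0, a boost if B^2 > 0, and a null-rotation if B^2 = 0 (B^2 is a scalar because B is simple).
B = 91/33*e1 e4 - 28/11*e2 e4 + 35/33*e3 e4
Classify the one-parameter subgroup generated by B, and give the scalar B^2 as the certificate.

B^2 term by term: the squares give (91/33)^2*(e1 e4)^2 + (-28/11)^2*(e2 e4)^2 + (35/33)^2*(e3 e4)^2 = 8281/1089*(+1) + 784/121*(-1) + 1225/1089*(-1) = 0 (each basis 2-blade squares to minus the product of its generators' squares); cross terms between blades sharing an index anticommute and cancel. So B^2 = 0.
Answer: null-rotation, certificate B^2 = 0. Because 0 is invariant under every versor sandwich, the classification follows from its sign alone.


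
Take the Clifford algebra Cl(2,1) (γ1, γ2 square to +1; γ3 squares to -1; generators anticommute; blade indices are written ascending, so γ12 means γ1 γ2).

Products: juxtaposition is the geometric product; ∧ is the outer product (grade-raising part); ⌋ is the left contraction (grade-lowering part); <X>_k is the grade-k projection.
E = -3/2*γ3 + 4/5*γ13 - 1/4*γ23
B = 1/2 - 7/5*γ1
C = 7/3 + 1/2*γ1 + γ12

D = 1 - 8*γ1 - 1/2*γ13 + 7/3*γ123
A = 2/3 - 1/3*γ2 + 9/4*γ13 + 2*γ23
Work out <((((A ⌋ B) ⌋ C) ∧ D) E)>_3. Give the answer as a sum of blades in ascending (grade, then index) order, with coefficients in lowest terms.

step 1: 1/3 - 14/15*γ1
step 2: 14/45 + 1/6*γ1 - 14/15*γ2 + 1/3*γ12
step 3: 14/45 - 209/90*γ1 - 14/15*γ2 - 107/15*γ12 - 7/45*γ13 + 7/27*γ123
step 4: -28/225 - 161/540*γ1 - 28/135*γ2 - 941/450*γ3 + 77/180*γ12 + 1241/225*γ13 + 3163/450*γ23 + 21649/1800*γ123
step 5: 21649/1800*γ123
Answer: 21649/1800*γ123


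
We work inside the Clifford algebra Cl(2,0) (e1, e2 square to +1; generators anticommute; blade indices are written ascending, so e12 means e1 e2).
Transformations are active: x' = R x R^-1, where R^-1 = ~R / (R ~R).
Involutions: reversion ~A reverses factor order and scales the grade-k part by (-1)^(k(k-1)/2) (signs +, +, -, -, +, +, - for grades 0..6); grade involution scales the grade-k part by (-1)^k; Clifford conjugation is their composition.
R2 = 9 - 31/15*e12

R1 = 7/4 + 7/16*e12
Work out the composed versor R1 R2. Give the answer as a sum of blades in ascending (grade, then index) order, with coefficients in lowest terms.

Distribute over the terms of R1 (each basis-blade product reordered to ascending indices, repeated generators contracted through their squares):
(7/4) R2 = 63/4 - 217/60*e12
(7/16*e12) R2 = 217/240 + 63/16*e12
Summing the partial products and collecting blades:
Answer: 3997/240 + 77/240*e12


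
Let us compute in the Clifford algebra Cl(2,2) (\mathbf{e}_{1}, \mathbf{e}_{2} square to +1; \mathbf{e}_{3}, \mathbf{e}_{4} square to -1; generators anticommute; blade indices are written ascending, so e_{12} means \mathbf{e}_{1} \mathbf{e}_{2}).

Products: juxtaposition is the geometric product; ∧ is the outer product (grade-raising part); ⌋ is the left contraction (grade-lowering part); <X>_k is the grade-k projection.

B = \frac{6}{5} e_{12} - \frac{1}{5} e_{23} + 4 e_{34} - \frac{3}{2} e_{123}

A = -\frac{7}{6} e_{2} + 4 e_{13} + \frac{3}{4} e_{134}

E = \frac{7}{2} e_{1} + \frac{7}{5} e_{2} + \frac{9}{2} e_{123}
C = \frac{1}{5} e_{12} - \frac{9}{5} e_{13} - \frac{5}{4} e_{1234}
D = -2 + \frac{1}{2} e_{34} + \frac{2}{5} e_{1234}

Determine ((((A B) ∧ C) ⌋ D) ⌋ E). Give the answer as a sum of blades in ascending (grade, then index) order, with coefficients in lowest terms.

step 1: -\frac{8}{5} e_{1} + 6 e_{2} + \frac{7}{30} e_{3} - \frac{4}{5} e_{12} - \frac{7}{4} e_{13} - 16 e_{14} + \frac{24}{5} e_{23} - \frac{9}{8} e_{24} - \frac{3}{20} e_{124} - \frac{113}{30} e_{234}
step 2: \frac{1627}{150} e_{123} - \frac{81}{40} e_{1234}
step 3: -\frac{81}{100} + \frac{1627}{375} e_{4}
step 4: -\frac{567}{200} e_{1} - \frac{567}{500} e_{2} - \frac{729}{200} e_{123}
Answer: -\frac{567}{200} e_{1} - \frac{567}{500} e_{2} - \frac{729}{200} e_{123}


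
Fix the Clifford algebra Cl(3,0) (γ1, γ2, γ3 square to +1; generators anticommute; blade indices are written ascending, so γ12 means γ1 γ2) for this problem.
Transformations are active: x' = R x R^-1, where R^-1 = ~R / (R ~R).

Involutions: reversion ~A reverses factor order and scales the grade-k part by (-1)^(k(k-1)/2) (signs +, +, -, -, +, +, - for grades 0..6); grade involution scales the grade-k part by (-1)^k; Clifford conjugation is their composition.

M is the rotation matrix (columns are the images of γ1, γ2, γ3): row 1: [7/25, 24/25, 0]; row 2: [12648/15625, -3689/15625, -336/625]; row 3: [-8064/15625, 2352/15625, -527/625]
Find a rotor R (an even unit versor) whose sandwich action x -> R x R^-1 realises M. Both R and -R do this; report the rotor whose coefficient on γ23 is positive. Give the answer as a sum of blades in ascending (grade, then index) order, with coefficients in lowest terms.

Method: write R = a + b12*γ12 + b13*γ13 + b23*γ23 with a^2 + b12^2 + b13^2 + b23^2 = 1 (so R^-1 = ~R). Expanding the columns R e_j ~R gives tr M = 4a^2 - 1 and, from the antisymmetric part, M21 - M12 = -4a*b12, M13 - M31 = 4a*b13, M32 - M23 = -4a*b23.
Here tr M = -12489/15625, so a^2 = (1 + tr M)/4 = 784/15625 and a = ±28/125. Taking a = 28/125: M21 - M12 = -2352/15625, M13 - M31 = 8064/15625, M32 - M23 = 10752/15625, giving b12 = 21/125, b13 = 72/125, b23 = -96/125, i.e. R = 28/125 + 21/125*γ12 + 72/125*γ13 - 96/125*γ23.
Its γ23 coefficient is negative, so report the other preimage -R.
Answer: -28/125 - 21/125*γ12 - 72/125*γ13 + 96/125*γ23. Note: both R and -R realise this M (trace -12489/15625); the covering map identifies them, and the γ23-coefficient sign is the tie-breaker.


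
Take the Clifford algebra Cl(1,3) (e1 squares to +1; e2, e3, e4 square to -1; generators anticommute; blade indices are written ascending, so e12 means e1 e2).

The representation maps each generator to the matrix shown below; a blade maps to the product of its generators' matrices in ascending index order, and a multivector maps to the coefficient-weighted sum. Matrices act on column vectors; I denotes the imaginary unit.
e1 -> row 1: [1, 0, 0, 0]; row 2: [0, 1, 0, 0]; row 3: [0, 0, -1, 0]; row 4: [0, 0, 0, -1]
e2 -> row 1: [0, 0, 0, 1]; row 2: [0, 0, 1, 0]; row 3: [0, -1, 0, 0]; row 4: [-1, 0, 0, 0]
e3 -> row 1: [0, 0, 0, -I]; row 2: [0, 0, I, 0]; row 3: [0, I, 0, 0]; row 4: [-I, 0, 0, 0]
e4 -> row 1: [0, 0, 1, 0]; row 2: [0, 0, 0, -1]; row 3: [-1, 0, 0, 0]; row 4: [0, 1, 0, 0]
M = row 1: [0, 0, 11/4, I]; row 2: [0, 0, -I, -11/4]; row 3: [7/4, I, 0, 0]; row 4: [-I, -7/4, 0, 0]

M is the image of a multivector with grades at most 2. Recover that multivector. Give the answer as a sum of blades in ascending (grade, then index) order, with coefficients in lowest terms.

Method: the blade images are trace-orthogonal — tr(rho(e_A) rho(e_B)^-1) = 4 if A = B and 0 otherwise — and rho(e_A)^-1 = (e_A)^2 * rho(e_A) with (e_A)^2 = +1 or -1, so the coefficient of e_A in the preimage is (e_A)^2 * tr(M rho(e_A))/4.
Nonzero projections over blades of grade <= 2: e4: (e4)^2 = -1, tr(M rho(e4)) = -2, coefficient 1/2; e13: (e13)^2 = +1, tr(M rho(e13)) = -4, coefficient -1; e14: (e14)^2 = +1, tr(M rho(e14)) = 9, coefficient 9/4. Every other blade of grade <= 2 projects to 0.
Answer: 1/2*e4 - e13 + 9/4*e14


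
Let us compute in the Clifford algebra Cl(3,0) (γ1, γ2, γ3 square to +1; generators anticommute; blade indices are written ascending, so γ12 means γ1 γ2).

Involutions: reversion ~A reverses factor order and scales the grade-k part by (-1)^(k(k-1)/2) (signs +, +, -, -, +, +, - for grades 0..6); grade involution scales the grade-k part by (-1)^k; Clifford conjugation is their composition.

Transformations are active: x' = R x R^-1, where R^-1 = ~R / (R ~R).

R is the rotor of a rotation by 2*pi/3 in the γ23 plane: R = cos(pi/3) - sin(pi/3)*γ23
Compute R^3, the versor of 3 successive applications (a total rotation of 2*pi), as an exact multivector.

Half-angle bookkeeping: 3 applications in γ23 add up to rotor phase 3*pi/3 = pi, so R^3 = cos(pi) - sin(pi)*γ23.
cos(pi) = -1 and sin(pi) = 0, so R^3 = -1. The total rotation 2*pi is 1 full turn, so every vector returns to itself, yet the rotor is -1, on the OTHER sheet of the double cover (an odd number of 2*pi turns).
Answer: -1


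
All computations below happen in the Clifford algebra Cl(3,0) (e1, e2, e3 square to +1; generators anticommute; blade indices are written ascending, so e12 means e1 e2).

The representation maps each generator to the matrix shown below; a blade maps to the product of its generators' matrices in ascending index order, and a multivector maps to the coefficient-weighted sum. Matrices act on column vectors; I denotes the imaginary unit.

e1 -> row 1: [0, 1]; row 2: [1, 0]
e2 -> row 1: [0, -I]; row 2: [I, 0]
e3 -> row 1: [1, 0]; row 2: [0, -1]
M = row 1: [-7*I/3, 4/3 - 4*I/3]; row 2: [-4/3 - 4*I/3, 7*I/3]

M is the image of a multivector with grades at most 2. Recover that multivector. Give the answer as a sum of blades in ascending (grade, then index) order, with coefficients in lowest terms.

Method: 1, rho(e1), rho(e2), rho(e3) form a trace-orthogonal basis of the 2x2 complex matrices (tr(X Y) = 2 if X = Y, else 0), so M = m0*1 + m1*rho(e1) + m2*rho(e2) + m3*rho(e3) with m0 = tr(M)/2 = 0, m1 = tr(M rho(e1))/2 = -4*I/3, m2 = tr(M rho(e2))/2 = 4*I/3, m3 = tr(M rho(e3))/2 = -7*I/3.
Multiplying table entries, the bivector images are rho(e12) = I*rho(e3), rho(e13) = -I*rho(e2), rho(e23) = I*rho(e1); with real blade coefficients the real parts of m0..m3 are the coefficients of 1, e1, e2, e3 and the imaginary parts give the bivectors (e23: Im m1, e13: -Im m2, e12: Im m3).
Answer: -7/3*e12 - 4/3*e13 - 4/3*e23


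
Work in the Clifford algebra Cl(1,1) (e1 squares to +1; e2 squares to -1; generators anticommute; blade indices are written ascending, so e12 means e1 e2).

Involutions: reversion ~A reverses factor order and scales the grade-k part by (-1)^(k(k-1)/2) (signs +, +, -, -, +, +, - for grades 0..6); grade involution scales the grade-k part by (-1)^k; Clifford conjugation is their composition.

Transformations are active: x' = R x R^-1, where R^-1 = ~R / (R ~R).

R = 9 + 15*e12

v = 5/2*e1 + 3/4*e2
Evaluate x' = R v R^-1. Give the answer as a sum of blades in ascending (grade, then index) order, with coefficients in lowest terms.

~R = 9 - 15*e12, and R ~R = -144, so R^-1 = ~R / (-144).
R v = 45/4*e1 - 123/4*e2
Answer: -125/32*e1 + 99/32*e2


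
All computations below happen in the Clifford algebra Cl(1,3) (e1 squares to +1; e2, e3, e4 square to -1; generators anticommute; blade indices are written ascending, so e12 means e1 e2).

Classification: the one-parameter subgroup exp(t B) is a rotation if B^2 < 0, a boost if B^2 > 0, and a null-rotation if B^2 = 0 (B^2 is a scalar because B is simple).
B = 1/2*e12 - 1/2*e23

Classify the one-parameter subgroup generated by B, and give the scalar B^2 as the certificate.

B^2 term by term: the squares give (1/2)^2*(e12)^2 + (-1/2)^2*(e23)^2 = 1/4*(+1) + 1/4*(-1) = 0 (each basis 2-blade squares to minus the product of its generators' squares); cross terms between blades sharing an index anticommute and cancel. So B^2 = 0.
Answer: null-rotation, certificate B^2 = 0. Why this suffices: the scalar 0 survives any versor conjugation, so its sign alone determines the class however B is presented.


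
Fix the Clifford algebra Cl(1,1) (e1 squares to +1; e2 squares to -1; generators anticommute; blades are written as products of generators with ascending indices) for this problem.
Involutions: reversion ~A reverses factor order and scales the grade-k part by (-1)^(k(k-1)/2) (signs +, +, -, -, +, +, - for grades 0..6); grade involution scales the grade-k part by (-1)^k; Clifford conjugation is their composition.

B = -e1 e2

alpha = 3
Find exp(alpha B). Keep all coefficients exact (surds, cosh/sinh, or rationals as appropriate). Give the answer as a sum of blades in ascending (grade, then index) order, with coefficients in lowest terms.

B^2 = (-1)^2*(e1 e2)^2 = 1*(+1) = 1 (a basis 2-blade squares to minus the product of its generators' squares).
B^2 = 1 — the series telescopes hyperbolically here: l = 1, alpha*l = 3, so exp(alpha B) = cosh(3) + (sinh(3)/1)*B = cosh(3) + (sinh(3))*B.
Answer: cosh(3) - sinh(3)*e1 e2


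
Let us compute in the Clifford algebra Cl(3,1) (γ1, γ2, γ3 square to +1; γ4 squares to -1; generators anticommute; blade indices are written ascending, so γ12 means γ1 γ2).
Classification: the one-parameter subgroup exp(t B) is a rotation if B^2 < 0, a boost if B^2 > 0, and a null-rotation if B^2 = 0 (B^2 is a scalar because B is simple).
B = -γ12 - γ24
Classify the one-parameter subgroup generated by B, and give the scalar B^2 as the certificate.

B^2 term by term: the squares give (-1)^2*(γ12)^2 + (-1)^2*(γ24)^2 = 1*(-1) + 1*(+1) = 0 (each basis 2-blade squares to minus the product of its generators' squares); cross terms between blades sharing an index anticommute and cancel. So B^2 = 0.
Answer: null-rotation, certificate B^2 = 0. The scalar 0 is the complete invariant here: its sign names the subgroup type.


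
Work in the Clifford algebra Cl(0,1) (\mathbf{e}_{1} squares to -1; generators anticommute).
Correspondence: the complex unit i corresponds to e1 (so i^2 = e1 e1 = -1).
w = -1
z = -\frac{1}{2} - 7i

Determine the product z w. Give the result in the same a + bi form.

In blades: z = -\frac{1}{2} - 7 e_{1}, w = -1.
Distribute z over w term by term (generator squares from the signature, products reordered to ascending indices): (-\frac{1}{2})*w = \frac{1}{2}; (-7 e_{1})*w = 7 e_{1}.
Sum: \frac{1}{2} + 7 e_{1}; translating back through the correspondence:
Answer: \frac{1}{2} + 7i


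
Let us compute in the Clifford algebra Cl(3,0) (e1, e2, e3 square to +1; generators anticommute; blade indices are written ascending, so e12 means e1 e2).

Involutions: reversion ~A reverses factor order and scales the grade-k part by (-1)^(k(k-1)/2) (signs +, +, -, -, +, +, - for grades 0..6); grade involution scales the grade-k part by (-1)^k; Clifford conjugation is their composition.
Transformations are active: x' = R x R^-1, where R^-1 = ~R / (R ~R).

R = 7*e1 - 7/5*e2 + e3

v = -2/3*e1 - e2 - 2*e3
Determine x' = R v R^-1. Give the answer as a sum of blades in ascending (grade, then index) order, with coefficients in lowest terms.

~R = 7*e1 - 7/5*e2 + e3, and R ~R = 1299/25, so R^-1 = ~R / (1299/25).
R v = -79/15 - 119/15*e12 - 40/3*e13 + 19/5*e23
Answer: -2932/3897*e1 + 5003/3897*e2 + 7004/3897*e3


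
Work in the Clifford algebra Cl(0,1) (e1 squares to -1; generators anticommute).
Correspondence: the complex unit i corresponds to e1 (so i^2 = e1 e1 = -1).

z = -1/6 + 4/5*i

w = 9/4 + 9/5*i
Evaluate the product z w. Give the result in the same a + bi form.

In blades: z = -1/6 + 4/5*e1, w = 9/4 + 9/5*e1.
Distribute z over w term by term (generator squares from the signature, products reordered to ascending indices): (-1/6)*w = -3/8 - 3/10*e1; (4/5*e1)*w = -36/25 + 9/5*e1.
Sum: -363/200 + 3/2*e1; translating back through the correspondence:
Answer: -363/200 + 3/2*i


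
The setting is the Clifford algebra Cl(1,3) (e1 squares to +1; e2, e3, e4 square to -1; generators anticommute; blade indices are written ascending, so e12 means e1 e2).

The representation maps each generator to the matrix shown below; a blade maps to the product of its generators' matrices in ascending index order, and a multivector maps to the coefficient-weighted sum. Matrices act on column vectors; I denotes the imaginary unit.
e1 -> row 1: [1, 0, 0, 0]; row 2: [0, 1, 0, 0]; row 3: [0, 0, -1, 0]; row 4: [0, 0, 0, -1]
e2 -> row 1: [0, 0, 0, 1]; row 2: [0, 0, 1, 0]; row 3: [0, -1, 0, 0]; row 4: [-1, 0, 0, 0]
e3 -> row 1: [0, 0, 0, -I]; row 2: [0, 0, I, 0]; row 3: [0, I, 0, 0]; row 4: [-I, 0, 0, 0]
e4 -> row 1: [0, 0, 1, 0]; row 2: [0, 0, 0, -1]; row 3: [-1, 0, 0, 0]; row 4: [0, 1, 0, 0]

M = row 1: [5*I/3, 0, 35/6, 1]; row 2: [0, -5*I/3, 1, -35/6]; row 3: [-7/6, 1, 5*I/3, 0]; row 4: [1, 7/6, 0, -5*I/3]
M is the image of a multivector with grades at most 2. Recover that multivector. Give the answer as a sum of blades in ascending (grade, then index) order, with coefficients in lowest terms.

Method: the blade images are trace-orthogonal — tr(rho(e_A) rho(e_B)^-1) = 4 if A = B and 0 otherwise — and rho(e_A)^-1 = (e_A)^2 * rho(e_A) with (e_A)^2 = +1 or -1, so the coefficient of e_A in the preimage is (e_A)^2 * tr(M rho(e_A))/4.
Nonzero projections over blades of grade <= 2: e4: (e4)^2 = -1, tr(M rho(e4)) = -14, coefficient 7/2; e12: (e12)^2 = +1, tr(M rho(e12)) = 4, coefficient 1; e14: (e14)^2 = +1, tr(M rho(e14)) = 28/3, coefficient 7/3; e23: (e23)^2 = -1, tr(M rho(e23)) = 20/3, coefficient -5/3. Every other blade of grade <= 2 projects to 0.
Answer: 7/2*e4 + e12 + 7/3*e14 - 5/3*e23


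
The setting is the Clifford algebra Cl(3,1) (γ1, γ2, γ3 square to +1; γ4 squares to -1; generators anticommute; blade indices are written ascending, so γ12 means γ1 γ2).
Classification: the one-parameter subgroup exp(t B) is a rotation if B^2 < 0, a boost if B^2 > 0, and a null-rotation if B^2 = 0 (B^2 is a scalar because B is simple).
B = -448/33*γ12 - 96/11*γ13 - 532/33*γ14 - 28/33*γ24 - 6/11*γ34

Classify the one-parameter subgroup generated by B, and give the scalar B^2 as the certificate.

B^2 term by term: the squares give (-448/33)^2*(γ12)^2 + (-96/11)^2*(γ13)^2 + (-532/33)^2*(γ14)^2 + (-28/33)^2*(γ24)^2 + (-6/11)^2*(γ34)^2 = 200704/1089*(-1) + 9216/121*(-1) + 283024/1089*(+1) + 784/1089*(+1) + 36/121*(+1) = 4/9 (each basis 2-blade squares to minus the product of its generators' squares); cross terms between blades sharing an index anticommute and cancel; the commuting (index-disjoint) pairs give grade-4 terms 2*c*c'*(blade product), which cancel blade by blade — γ1234: 1792/121 - 1792/121 = 0 — confirming B is simple. So B^2 = 4/9.
Answer: boost, certificate B^2 = 4/9. The class reads off the invariant scalar 4/9 directly.


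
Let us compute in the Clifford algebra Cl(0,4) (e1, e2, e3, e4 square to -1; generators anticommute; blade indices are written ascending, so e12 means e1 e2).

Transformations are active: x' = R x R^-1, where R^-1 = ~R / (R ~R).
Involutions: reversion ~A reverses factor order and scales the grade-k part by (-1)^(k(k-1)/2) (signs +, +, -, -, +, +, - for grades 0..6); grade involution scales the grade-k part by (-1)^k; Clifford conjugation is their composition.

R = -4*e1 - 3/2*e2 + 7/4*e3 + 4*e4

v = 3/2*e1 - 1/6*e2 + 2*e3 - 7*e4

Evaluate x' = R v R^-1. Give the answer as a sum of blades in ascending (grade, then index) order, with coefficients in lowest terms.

~R = -4*e1 - 3/2*e2 + 7/4*e3 + 4*e4, and R ~R = -597/16, so R^-1 = ~R / (-597/16).
R v = 121/4 + 35/12*e12 - 85/8*e13 + 22*e14 - 65/24*e23 + 67/6*e24 - 81/4*e34
Answer: 5953/1194*e1 + 3103/1194*e2 - 2888/597*e3 + 307/597*e4


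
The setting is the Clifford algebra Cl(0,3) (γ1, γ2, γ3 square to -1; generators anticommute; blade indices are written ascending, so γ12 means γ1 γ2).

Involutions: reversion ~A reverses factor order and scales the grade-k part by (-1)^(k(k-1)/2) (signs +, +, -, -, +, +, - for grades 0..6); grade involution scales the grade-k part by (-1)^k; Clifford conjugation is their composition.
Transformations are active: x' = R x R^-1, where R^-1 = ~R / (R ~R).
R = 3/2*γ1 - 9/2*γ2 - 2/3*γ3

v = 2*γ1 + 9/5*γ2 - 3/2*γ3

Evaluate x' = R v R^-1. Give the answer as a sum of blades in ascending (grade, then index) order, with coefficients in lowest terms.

~R = 3/2*γ1 - 9/2*γ2 - 2/3*γ3, and R ~R = -413/18, so R^-1 = ~R / (-413/18).
R v = 41/10 + 117/10*γ12 - 11/12*γ13 + 159/20*γ23
Answer: -5237/2065*γ1 - 396/2065*γ2 + 7179/4130*γ3


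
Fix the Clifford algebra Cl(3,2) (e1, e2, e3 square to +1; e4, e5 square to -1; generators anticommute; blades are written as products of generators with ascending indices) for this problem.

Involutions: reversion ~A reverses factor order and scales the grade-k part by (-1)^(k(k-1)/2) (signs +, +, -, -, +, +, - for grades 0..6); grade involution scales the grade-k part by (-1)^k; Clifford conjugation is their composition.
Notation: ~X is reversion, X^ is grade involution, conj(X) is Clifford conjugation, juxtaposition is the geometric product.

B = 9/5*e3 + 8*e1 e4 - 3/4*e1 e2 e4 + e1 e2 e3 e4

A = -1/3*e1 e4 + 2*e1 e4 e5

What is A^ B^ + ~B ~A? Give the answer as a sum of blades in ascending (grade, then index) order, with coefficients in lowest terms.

first term: -8/3 + 1/4*e2 - 16*e5 - 1/3*e2 e3 - 3/2*e2 e5 - 3/5*e1 e3 e4 - 2*e2 e3 e5 + 18/5*e1 e3 e4 e5
second term: -8/3 - 1/4*e2 + 16*e5 + 1/3*e2 e3 + 3/2*e2 e5 - 3/5*e1 e3 e4 - 2*e2 e3 e5 + 18/5*e1 e3 e4 e5
Answer: -16/3 - 6/5*e1 e3 e4 - 4*e2 e3 e5 + 36/5*e1 e3 e4 e5


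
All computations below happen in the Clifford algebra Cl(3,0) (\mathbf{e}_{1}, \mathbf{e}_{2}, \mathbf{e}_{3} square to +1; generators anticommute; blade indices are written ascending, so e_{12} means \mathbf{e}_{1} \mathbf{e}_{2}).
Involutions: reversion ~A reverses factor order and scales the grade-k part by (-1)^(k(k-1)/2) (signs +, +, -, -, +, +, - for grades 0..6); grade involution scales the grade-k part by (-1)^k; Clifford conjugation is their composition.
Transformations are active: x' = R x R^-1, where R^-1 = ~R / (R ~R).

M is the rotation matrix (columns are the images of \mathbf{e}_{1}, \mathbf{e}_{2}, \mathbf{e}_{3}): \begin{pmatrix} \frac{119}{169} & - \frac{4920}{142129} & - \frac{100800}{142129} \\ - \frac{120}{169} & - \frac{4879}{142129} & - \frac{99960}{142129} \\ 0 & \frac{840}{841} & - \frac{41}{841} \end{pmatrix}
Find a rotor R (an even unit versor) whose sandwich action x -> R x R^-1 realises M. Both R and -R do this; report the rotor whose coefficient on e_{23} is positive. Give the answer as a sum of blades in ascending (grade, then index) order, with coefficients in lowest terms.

Method: write R = a + b12*e_{12} + b13*e_{13} + b23*e_{23} with a^2 + b12^2 + b13^2 + b23^2 = 1 (so R^-1 = ~R). Expanding the columns R e_j ~R gives tr M = 4a^2 - 1 and, from the antisymmetric part, M21 - M12 = -4a*b12, M13 - M31 = 4a*b13, M32 - M23 = -4a*b23.
Here tr M = \frac{88271}{142129}, so a^2 = (1 + tr M)/4 = \frac{57600}{142129} and a = ±\frac{240}{377}. Taking a = \frac{240}{377}: M21 - M12 = -\frac{96000}{142129}, M13 - M31 = -\frac{100800}{142129}, M32 - M23 = \frac{241920}{142129}, giving b12 = \frac{100}{377}, b13 = -\frac{105}{377}, b23 = -\frac{252}{377}, i.e. R = \frac{240}{377} + \frac{100}{377} e_{12} - \frac{105}{377} e_{13} - \frac{252}{377} e_{23}.
Its e_{23} coefficient is negative, so report the other preimage -R.
Answer: -\frac{240}{377} - \frac{100}{377} e_{12} + \frac{105}{377} e_{13} + \frac{252}{377} e_{23}. Why the constraint matters: R and -R act identically through the sandwich — M has trace \frac{88271}{142129} either way — so only the sign condition on e_{23} picks one of the two preimages.


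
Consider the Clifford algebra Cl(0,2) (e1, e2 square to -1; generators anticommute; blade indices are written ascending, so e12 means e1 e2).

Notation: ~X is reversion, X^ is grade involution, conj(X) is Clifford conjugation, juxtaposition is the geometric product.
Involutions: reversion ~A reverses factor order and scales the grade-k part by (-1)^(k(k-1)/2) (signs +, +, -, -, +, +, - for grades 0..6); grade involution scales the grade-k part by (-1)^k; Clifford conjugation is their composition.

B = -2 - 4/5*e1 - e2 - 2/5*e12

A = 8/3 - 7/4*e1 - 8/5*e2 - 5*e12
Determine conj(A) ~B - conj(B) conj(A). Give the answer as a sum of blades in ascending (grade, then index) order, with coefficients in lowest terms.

first term: -13/3 + 1/150*e1 - 317/30*e2 - 2821/300*e12
second term: -31/3 + 449/150*e1 - 23/6*e2 - 2821/300*e12
Answer: 6 - 224/75*e1 - 101/15*e2


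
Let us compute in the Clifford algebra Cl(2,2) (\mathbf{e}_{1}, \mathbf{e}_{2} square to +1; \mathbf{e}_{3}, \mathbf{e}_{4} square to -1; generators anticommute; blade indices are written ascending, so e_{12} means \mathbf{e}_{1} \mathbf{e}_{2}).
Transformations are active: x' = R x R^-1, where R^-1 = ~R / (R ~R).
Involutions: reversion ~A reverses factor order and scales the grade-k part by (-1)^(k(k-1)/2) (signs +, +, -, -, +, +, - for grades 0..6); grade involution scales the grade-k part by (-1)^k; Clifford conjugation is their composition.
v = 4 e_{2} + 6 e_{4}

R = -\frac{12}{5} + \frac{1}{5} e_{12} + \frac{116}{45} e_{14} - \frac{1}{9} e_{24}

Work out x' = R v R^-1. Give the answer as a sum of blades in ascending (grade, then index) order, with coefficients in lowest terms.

~R = -\frac{12}{5} - \frac{1}{5} e_{12} - \frac{116}{45} e_{14} + \frac{1}{9} e_{24}, and R ~R = -\frac{1736}{2025}, so R^-1 = ~R / (-\frac{1736}{2025}).
R v = -\frac{44}{3} e_{1} - \frac{134}{15} e_{2} - \frac{628}{45} e_{4} - \frac{82}{9} e_{124}
Answer: -\frac{4945}{62} e_{1} + \frac{24}{31} e_{2} - \frac{4953}{62} e_{4}


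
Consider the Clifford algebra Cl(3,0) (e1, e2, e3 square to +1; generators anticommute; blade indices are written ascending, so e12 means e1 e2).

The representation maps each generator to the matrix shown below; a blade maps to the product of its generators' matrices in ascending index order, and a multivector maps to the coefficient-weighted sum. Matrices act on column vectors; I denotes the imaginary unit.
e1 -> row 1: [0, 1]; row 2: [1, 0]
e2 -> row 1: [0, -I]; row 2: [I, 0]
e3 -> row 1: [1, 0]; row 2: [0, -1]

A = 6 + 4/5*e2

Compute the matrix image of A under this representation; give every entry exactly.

M = (6)*1 + (4/5)*rho(e2), summed entrywise (1 is the identity matrix):
Answer: row 1: [6, -4*I/5]; row 2: [4*I/5, 6]


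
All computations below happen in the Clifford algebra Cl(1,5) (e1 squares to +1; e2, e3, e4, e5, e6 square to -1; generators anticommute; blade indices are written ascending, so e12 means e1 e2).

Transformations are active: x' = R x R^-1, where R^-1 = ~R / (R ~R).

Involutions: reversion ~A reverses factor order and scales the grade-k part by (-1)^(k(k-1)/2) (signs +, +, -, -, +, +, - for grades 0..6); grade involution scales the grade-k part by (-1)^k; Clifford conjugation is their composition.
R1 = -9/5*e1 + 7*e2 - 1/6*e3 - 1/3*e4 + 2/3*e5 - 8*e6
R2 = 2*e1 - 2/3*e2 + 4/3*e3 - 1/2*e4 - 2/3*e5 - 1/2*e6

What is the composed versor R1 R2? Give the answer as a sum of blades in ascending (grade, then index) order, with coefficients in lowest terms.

Distribute over the terms of R1 (each basis-blade product reordered to ascending indices, repeated generators contracted through their squares):
(-9/5*e1) R2 = -18/5 + 6/5*e12 - 12/5*e13 + 9/10*e14 + 6/5*e15 + 9/10*e16
(7*e2) R2 = 14/3 - 14*e12 + 28/3*e23 - 7/2*e24 - 14/3*e25 - 7/2*e26
(-1/6*e3) R2 = 2/9 + 1/3*e13 - 1/9*e23 + 1/12*e34 + 1/9*e35 + 1/12*e36
(-1/3*e4) R2 = -1/6 + 2/3*e14 - 2/9*e24 + 4/9*e34 + 2/9*e45 + 1/6*e46
(2/3*e5) R2 = 4/9 - 4/3*e15 + 4/9*e25 - 8/9*e35 + 1/3*e45 - 1/3*e56
(-8*e6) R2 = -4 + 16*e16 - 16/3*e26 + 32/3*e36 - 4*e46 - 16/3*e56
Summing the partial products and collecting blades:
Answer: -73/30 - 64/5*e12 - 31/15*e13 + 47/30*e14 - 2/15*e15 + 169/10*e16 + 83/9*e23 - 67/18*e24 - 38/9*e25 - 53/6*e26 + 19/36*e34 - 7/9*e35 + 43/4*e36 + 5/9*e45 - 23/6*e46 - 17/3*e56


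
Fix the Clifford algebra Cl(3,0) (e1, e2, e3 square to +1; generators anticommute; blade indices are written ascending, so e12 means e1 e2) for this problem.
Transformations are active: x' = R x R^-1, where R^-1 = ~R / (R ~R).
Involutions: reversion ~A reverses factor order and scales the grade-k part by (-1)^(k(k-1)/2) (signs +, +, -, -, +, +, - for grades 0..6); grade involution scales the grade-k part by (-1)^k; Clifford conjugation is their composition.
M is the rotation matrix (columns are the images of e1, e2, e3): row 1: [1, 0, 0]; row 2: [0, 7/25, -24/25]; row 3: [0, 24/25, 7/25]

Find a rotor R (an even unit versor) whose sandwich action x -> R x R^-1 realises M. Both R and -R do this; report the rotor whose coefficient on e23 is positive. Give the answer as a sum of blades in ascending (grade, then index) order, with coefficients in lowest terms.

Method: write R = a + b12*e12 + b13*e13 + b23*e23 with a^2 + b12^2 + b13^2 + b23^2 = 1 (so R^-1 = ~R). Expanding the columns R e_j ~R gives tr M = 4a^2 - 1 and, from the antisymmetric part, M21 - M12 = -4a*b12, M13 - M31 = 4a*b13, M32 - M23 = -4a*b23.
Here tr M = 39/25, so a^2 = (1 + tr M)/4 = 16/25 and a = ±4/5. Taking a = 4/5: M21 - M12 = 0, M13 - M31 = 0, M32 - M23 = 48/25, giving b12 = 0, b13 = 0, b23 = -3/5, i.e. R = 4/5 - 3/5*e23.
Its e23 coefficient is negative, so report the other preimage -R.
Answer: -4/5 + 3/5*e23. Recall the cover is two-to-one: with M of trace 39/25, both preimages act alike, and the stated e23 sign chooses the sheet.
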